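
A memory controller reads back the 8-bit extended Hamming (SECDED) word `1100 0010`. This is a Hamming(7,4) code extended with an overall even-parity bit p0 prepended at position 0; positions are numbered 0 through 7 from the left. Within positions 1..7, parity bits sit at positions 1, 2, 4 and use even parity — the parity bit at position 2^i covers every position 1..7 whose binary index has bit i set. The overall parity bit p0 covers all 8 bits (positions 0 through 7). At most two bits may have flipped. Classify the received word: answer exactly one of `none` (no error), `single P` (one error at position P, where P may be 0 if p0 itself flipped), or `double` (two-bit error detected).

single 7

s1: b1⊕b3⊕b5⊕b7 = 1⊕0⊕0⊕0 = 1
s2: b2⊕b3⊕b6⊕b7 = 0⊕0⊕1⊕0 = 1
s4: b4⊕b5⊕b6⊕b7 = 0⊕0⊕1⊕0 = 1
Syndrome (s4...s1) = 111 → position 7.
Overall parity (XOR of all 8 bits, including p0): 1⊕1⊕0⊕0⊕0⊕0⊕1⊕0 = 1
Overall=1, syndrome position=7 → single-bit error at position 7.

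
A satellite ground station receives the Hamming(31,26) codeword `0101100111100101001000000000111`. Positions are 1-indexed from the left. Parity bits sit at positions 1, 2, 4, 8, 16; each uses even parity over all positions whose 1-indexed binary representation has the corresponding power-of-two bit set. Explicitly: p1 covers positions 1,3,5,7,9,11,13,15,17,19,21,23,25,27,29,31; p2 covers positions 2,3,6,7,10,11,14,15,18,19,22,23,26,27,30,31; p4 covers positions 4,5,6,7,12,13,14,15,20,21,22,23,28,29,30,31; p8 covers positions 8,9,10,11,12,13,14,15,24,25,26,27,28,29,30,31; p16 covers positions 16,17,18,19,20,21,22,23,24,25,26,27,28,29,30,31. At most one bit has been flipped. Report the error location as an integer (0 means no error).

18

s1: b1⊕b3⊕b5⊕b7⊕b9⊕b11⊕b13⊕b15⊕b17⊕b19⊕b21⊕b23⊕b25⊕b27⊕b29⊕b31 = 0⊕0⊕1⊕0⊕1⊕1⊕0⊕0⊕0⊕1⊕0⊕0⊕0⊕0⊕1⊕1 = 0
s2: b2⊕b3⊕b6⊕b7⊕b10⊕b11⊕b14⊕b15⊕b18⊕b19⊕b22⊕b23⊕b26⊕b27⊕b30⊕b31 = 1⊕0⊕0⊕0⊕1⊕1⊕1⊕0⊕0⊕1⊕0⊕0⊕0⊕0⊕1⊕1 = 1
s4: b4⊕b5⊕b6⊕b7⊕b12⊕b13⊕b14⊕b15⊕b20⊕b21⊕b22⊕b23⊕b28⊕b29⊕b30⊕b31 = 1⊕1⊕0⊕0⊕0⊕0⊕1⊕0⊕0⊕0⊕0⊕0⊕0⊕1⊕1⊕1 = 0
s8: b8⊕b9⊕b10⊕b11⊕b12⊕b13⊕b14⊕b15⊕b24⊕b25⊕b26⊕b27⊕b28⊕b29⊕b30⊕b31 = 1⊕1⊕1⊕1⊕0⊕0⊕1⊕0⊕0⊕0⊕0⊕0⊕0⊕1⊕1⊕1 = 0
s16: b16⊕b17⊕b18⊕b19⊕b20⊕b21⊕b22⊕b23⊕b24⊕b25⊕b26⊕b27⊕b28⊕b29⊕b30⊕b31 = 1⊕0⊕0⊕1⊕0⊕0⊕0⊕0⊕0⊕0⊕0⊕0⊕0⊕1⊕1⊕1 = 1
Syndrome (s16...s1) = 10010 → position 18.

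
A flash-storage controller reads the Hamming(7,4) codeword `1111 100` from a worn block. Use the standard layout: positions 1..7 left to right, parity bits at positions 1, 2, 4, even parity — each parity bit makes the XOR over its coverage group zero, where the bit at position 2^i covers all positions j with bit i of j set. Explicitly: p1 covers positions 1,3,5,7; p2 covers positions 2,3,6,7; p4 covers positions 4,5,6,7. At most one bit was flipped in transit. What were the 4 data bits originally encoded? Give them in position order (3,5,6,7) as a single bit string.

s1: b1⊕b3⊕b5⊕b7 = 1⊕1⊕1⊕0 = 1
s2: b2⊕b3⊕b6⊕b7 = 1⊕1⊕0⊕0 = 0
s4: b4⊕b5⊕b6⊕b7 = 1⊕1⊕0⊕0 = 0
Syndrome (s4...s1) = 001 → position 1.
Flip bit 1: corrected codeword = 0111100
Data bits at positions 3,5,6,7: 1100

1100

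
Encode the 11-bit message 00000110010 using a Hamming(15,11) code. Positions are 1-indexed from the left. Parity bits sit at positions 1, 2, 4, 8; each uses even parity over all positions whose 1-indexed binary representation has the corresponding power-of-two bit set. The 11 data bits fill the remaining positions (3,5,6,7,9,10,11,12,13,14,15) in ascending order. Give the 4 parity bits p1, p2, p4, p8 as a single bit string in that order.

Place data bits at non-power-of-two positions: b3=0, b5=0, b6=0, b7=0, b9=0, b10=1, b11=1, b12=0, b13=0, b14=1, b15=0.
p1 = XOR of data positions {3,5,7,9,11,13,15} = 0⊕0⊕0⊕0⊕1⊕0⊕0 = 1
p2 = XOR of data positions {3,6,7,10,11,14,15} = 0⊕0⊕0⊕1⊕1⊕1⊕0 = 1
p4 = XOR of data positions {5,6,7,12,13,14,15} = 0⊕0⊕0⊕0⊕0⊕1⊕0 = 1
p8 = XOR of data positions {9,10,11,12,13,14,15} = 0⊕1⊕1⊕0⊕0⊕1⊕0 = 1
Parity bits p1,p2,p4,p8 = 1111

1111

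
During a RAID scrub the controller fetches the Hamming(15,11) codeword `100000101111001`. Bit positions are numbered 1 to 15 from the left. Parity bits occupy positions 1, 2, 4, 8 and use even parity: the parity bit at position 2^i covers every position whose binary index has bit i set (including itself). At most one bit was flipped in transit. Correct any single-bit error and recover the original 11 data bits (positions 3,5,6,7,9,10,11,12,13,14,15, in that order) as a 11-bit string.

00011111101

s1: b1⊕b3⊕b5⊕b7⊕b9⊕b11⊕b13⊕b15 = 1⊕0⊕0⊕1⊕1⊕1⊕0⊕1 = 1
s2: b2⊕b3⊕b6⊕b7⊕b10⊕b11⊕b14⊕b15 = 0⊕0⊕0⊕1⊕1⊕1⊕0⊕1 = 0
s4: b4⊕b5⊕b6⊕b7⊕b12⊕b13⊕b14⊕b15 = 0⊕0⊕0⊕1⊕1⊕0⊕0⊕1 = 1
s8: b8⊕b9⊕b10⊕b11⊕b12⊕b13⊕b14⊕b15 = 0⊕1⊕1⊕1⊕1⊕0⊕0⊕1 = 1
Syndrome (s8...s1) = 1101 → position 13.
Flip bit 13: corrected codeword = 100000101111101
Data bits at positions 3,5,6,7,9,10,11,12,13,14,15: 00011111101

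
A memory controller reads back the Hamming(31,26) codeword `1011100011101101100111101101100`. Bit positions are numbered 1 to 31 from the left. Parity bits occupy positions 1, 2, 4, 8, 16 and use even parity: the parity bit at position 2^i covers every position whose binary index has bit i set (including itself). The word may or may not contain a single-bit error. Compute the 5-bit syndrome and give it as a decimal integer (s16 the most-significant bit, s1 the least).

11

s1: b1⊕b3⊕b5⊕b7⊕b9⊕b11⊕b13⊕b15⊕b17⊕b19⊕b21⊕b23⊕b25⊕b27⊕b29⊕b31 = 1⊕1⊕1⊕0⊕1⊕1⊕1⊕0⊕1⊕0⊕1⊕1⊕1⊕0⊕1⊕0 = 1
s2: b2⊕b3⊕b6⊕b7⊕b10⊕b11⊕b14⊕b15⊕b18⊕b19⊕b22⊕b23⊕b26⊕b27⊕b30⊕b31 = 0⊕1⊕0⊕0⊕1⊕1⊕1⊕0⊕0⊕0⊕1⊕1⊕1⊕0⊕0⊕0 = 1
s4: b4⊕b5⊕b6⊕b7⊕b12⊕b13⊕b14⊕b15⊕b20⊕b21⊕b22⊕b23⊕b28⊕b29⊕b30⊕b31 = 1⊕1⊕0⊕0⊕0⊕1⊕1⊕0⊕1⊕1⊕1⊕1⊕1⊕1⊕0⊕0 = 0
s8: b8⊕b9⊕b10⊕b11⊕b12⊕b13⊕b14⊕b15⊕b24⊕b25⊕b26⊕b27⊕b28⊕b29⊕b30⊕b31 = 0⊕1⊕1⊕1⊕0⊕1⊕1⊕0⊕0⊕1⊕1⊕0⊕1⊕1⊕0⊕0 = 1
s16: b16⊕b17⊕b18⊕b19⊕b20⊕b21⊕b22⊕b23⊕b24⊕b25⊕b26⊕b27⊕b28⊕b29⊕b30⊕b31 = 1⊕1⊕0⊕0⊕1⊕1⊕1⊕1⊕0⊕1⊕1⊕0⊕1⊕1⊕0⊕0 = 0
Syndrome (s16...s1) = 01011 → position 11.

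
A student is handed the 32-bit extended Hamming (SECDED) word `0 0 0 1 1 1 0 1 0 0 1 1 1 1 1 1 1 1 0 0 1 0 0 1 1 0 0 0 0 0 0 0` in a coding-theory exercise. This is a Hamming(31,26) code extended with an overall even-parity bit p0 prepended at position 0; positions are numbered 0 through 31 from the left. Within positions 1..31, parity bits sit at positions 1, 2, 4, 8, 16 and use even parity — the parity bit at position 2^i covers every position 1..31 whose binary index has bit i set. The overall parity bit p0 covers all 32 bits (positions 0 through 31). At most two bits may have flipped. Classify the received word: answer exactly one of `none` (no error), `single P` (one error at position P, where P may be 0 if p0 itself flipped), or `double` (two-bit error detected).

s1: b1⊕b3⊕b5⊕b7⊕b9⊕b11⊕b13⊕b15⊕b17⊕b19⊕b21⊕b23⊕b25⊕b27⊕b29⊕b31 = 0⊕1⊕1⊕1⊕0⊕1⊕1⊕1⊕1⊕0⊕0⊕1⊕0⊕0⊕0⊕0 = 0
s2: b2⊕b3⊕b6⊕b7⊕b10⊕b11⊕b14⊕b15⊕b18⊕b19⊕b22⊕b23⊕b26⊕b27⊕b30⊕b31 = 0⊕1⊕0⊕1⊕1⊕1⊕1⊕1⊕0⊕0⊕0⊕1⊕0⊕0⊕0⊕0 = 1
s4: b4⊕b5⊕b6⊕b7⊕b12⊕b13⊕b14⊕b15⊕b20⊕b21⊕b22⊕b23⊕b28⊕b29⊕b30⊕b31 = 1⊕1⊕0⊕1⊕1⊕1⊕1⊕1⊕1⊕0⊕0⊕1⊕0⊕0⊕0⊕0 = 1
s8: b8⊕b9⊕b10⊕b11⊕b12⊕b13⊕b14⊕b15⊕b24⊕b25⊕b26⊕b27⊕b28⊕b29⊕b30⊕b31 = 0⊕0⊕1⊕1⊕1⊕1⊕1⊕1⊕1⊕0⊕0⊕0⊕0⊕0⊕0⊕0 = 1
s16: b16⊕b17⊕b18⊕b19⊕b20⊕b21⊕b22⊕b23⊕b24⊕b25⊕b26⊕b27⊕b28⊕b29⊕b30⊕b31 = 1⊕1⊕0⊕0⊕1⊕0⊕0⊕1⊕1⊕0⊕0⊕0⊕0⊕0⊕0⊕0 = 1
Syndrome (s16...s1) = 11110 → position 30.
Overall parity (XOR of all 32 bits, including p0): 0⊕0⊕0⊕1⊕1⊕1⊕0⊕1⊕0⊕0⊕1⊕1⊕1⊕1⊕1⊕1⊕1⊕1⊕0⊕0⊕1⊕0⊕0⊕1⊕1⊕0⊕0⊕0⊕0⊕0⊕0⊕0 = 1
Overall=1, syndrome position=30 → single-bit error at position 30.

single 30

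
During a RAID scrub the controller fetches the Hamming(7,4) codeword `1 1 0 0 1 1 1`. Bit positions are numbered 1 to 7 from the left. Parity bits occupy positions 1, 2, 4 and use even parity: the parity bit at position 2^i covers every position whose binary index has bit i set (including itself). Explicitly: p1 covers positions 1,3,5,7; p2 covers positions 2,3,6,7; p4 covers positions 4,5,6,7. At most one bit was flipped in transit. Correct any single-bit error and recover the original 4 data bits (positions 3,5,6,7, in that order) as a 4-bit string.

s1: b1⊕b3⊕b5⊕b7 = 1⊕0⊕1⊕1 = 1
s2: b2⊕b3⊕b6⊕b7 = 1⊕0⊕1⊕1 = 1
s4: b4⊕b5⊕b6⊕b7 = 0⊕1⊕1⊕1 = 1
Syndrome (s4...s1) = 111 → position 7.
Flip bit 7: corrected codeword = 1100110
Data bits at positions 3,5,6,7: 0110

0110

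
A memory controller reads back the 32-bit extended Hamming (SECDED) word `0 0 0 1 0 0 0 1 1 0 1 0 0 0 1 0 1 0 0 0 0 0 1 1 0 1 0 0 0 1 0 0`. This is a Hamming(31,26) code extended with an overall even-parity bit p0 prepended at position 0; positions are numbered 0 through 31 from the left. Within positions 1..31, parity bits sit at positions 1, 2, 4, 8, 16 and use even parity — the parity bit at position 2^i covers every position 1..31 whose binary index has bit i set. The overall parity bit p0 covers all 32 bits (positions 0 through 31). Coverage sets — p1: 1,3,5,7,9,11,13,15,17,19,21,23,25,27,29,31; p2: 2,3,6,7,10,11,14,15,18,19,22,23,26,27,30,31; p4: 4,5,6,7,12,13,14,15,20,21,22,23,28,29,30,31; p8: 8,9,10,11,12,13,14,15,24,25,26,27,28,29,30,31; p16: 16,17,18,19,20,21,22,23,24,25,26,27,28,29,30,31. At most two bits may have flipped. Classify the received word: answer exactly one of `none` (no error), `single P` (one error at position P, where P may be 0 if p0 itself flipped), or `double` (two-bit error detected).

double

s1: b1⊕b3⊕b5⊕b7⊕b9⊕b11⊕b13⊕b15⊕b17⊕b19⊕b21⊕b23⊕b25⊕b27⊕b29⊕b31 = 0⊕1⊕0⊕1⊕0⊕0⊕0⊕0⊕0⊕0⊕0⊕1⊕1⊕0⊕1⊕0 = 1
s2: b2⊕b3⊕b6⊕b7⊕b10⊕b11⊕b14⊕b15⊕b18⊕b19⊕b22⊕b23⊕b26⊕b27⊕b30⊕b31 = 0⊕1⊕0⊕1⊕1⊕0⊕1⊕0⊕0⊕0⊕1⊕1⊕0⊕0⊕0⊕0 = 0
s4: b4⊕b5⊕b6⊕b7⊕b12⊕b13⊕b14⊕b15⊕b20⊕b21⊕b22⊕b23⊕b28⊕b29⊕b30⊕b31 = 0⊕0⊕0⊕1⊕0⊕0⊕1⊕0⊕0⊕0⊕1⊕1⊕0⊕1⊕0⊕0 = 1
s8: b8⊕b9⊕b10⊕b11⊕b12⊕b13⊕b14⊕b15⊕b24⊕b25⊕b26⊕b27⊕b28⊕b29⊕b30⊕b31 = 1⊕0⊕1⊕0⊕0⊕0⊕1⊕0⊕0⊕1⊕0⊕0⊕0⊕1⊕0⊕0 = 1
s16: b16⊕b17⊕b18⊕b19⊕b20⊕b21⊕b22⊕b23⊕b24⊕b25⊕b26⊕b27⊕b28⊕b29⊕b30⊕b31 = 1⊕0⊕0⊕0⊕0⊕0⊕1⊕1⊕0⊕1⊕0⊕0⊕0⊕1⊕0⊕0 = 1
Syndrome (s16...s1) = 11101 → position 29.
Overall parity (XOR of all 32 bits, including p0): 0⊕0⊕0⊕1⊕0⊕0⊕0⊕1⊕1⊕0⊕1⊕0⊕0⊕0⊕1⊕0⊕1⊕0⊕0⊕0⊕0⊕0⊕1⊕1⊕0⊕1⊕0⊕0⊕0⊕1⊕0⊕0 = 0
Overall=0, syndrome position=29 → double-bit error detected (uncorrectable).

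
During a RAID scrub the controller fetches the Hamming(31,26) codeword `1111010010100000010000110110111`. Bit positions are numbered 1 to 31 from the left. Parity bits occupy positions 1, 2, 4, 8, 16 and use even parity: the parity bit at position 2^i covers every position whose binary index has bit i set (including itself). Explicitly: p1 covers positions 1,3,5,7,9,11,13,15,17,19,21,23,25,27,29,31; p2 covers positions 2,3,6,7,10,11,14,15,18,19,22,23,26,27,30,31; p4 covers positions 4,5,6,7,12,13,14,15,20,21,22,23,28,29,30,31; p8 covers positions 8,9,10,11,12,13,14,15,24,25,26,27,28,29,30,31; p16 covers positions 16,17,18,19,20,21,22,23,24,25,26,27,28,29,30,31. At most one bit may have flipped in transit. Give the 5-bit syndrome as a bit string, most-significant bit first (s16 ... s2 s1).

s1: b1⊕b3⊕b5⊕b7⊕b9⊕b11⊕b13⊕b15⊕b17⊕b19⊕b21⊕b23⊕b25⊕b27⊕b29⊕b31 = 1⊕1⊕0⊕0⊕1⊕1⊕0⊕0⊕0⊕0⊕0⊕1⊕0⊕1⊕1⊕1 = 0
s2: b2⊕b3⊕b6⊕b7⊕b10⊕b11⊕b14⊕b15⊕b18⊕b19⊕b22⊕b23⊕b26⊕b27⊕b30⊕b31 = 1⊕1⊕1⊕0⊕0⊕1⊕0⊕0⊕1⊕0⊕0⊕1⊕1⊕1⊕1⊕1 = 0
s4: b4⊕b5⊕b6⊕b7⊕b12⊕b13⊕b14⊕b15⊕b20⊕b21⊕b22⊕b23⊕b28⊕b29⊕b30⊕b31 = 1⊕0⊕1⊕0⊕0⊕0⊕0⊕0⊕0⊕0⊕0⊕1⊕0⊕1⊕1⊕1 = 0
s8: b8⊕b9⊕b10⊕b11⊕b12⊕b13⊕b14⊕b15⊕b24⊕b25⊕b26⊕b27⊕b28⊕b29⊕b30⊕b31 = 0⊕1⊕0⊕1⊕0⊕0⊕0⊕0⊕1⊕0⊕1⊕1⊕0⊕1⊕1⊕1 = 0
s16: b16⊕b17⊕b18⊕b19⊕b20⊕b21⊕b22⊕b23⊕b24⊕b25⊕b26⊕b27⊕b28⊕b29⊕b30⊕b31 = 0⊕0⊕1⊕0⊕0⊕0⊕0⊕1⊕1⊕0⊕1⊕1⊕0⊕1⊕1⊕1 = 0
Syndrome (s16...s1) = 00000 → position 0 (no error).

00000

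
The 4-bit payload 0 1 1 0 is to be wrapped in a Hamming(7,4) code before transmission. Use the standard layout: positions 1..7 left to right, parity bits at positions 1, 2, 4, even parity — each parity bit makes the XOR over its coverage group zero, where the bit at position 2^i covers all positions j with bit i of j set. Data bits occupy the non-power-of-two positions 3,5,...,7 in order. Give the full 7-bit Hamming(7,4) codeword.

Place data bits at non-power-of-two positions: b3=0, b5=1, b6=1, b7=0.
p1 = XOR of data positions {3,5,7} = 0⊕1⊕0 = 1
p2 = XOR of data positions {3,6,7} = 0⊕1⊕0 = 1
p4 = XOR of data positions {5,6,7} = 1⊕1⊕0 = 0
Codeword b1..b7 = 1100110

1100110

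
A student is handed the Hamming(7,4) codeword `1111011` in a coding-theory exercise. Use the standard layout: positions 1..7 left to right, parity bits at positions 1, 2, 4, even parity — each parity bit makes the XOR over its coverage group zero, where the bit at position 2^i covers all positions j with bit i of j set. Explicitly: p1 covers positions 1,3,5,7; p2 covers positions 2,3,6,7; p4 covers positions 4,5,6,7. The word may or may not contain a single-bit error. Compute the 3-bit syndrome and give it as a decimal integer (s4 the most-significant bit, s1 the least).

5

s1: b1⊕b3⊕b5⊕b7 = 1⊕1⊕0⊕1 = 1
s2: b2⊕b3⊕b6⊕b7 = 1⊕1⊕1⊕1 = 0
s4: b4⊕b5⊕b6⊕b7 = 1⊕0⊕1⊕1 = 1
Syndrome (s4...s1) = 101 → position 5.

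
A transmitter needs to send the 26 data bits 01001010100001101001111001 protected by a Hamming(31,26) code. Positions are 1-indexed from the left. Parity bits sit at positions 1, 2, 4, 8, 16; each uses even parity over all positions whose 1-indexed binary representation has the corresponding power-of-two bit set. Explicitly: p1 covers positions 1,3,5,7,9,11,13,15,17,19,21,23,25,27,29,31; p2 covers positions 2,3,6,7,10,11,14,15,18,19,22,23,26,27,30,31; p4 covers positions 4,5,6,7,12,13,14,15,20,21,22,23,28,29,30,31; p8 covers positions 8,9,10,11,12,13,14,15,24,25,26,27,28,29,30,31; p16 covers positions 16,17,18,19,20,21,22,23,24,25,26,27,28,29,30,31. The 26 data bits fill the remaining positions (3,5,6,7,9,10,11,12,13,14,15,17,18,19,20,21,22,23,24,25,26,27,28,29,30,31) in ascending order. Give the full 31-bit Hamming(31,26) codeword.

Place data bits at non-power-of-two positions: b3=0, b5=1, b6=0, b7=0, b9=1, b10=0, b11=1, b12=0, b13=1, b14=0, b15=0, b17=0, b18=0, b19=1, b20=1, b21=0, b22=1, b23=0, b24=0, b25=1, b26=1, b27=1, b28=1, b29=0, b30=0, b31=1.
p1 = XOR of data positions {3,5,7,9,11,13,15,17,19,21,23,25,27,29,31} = 0⊕1⊕0⊕1⊕1⊕1⊕0⊕0⊕1⊕0⊕0⊕1⊕1⊕0⊕1 = 0
p2 = XOR of data positions {3,6,7,10,11,14,15,18,19,22,23,26,27,30,31} = 0⊕0⊕0⊕0⊕1⊕0⊕0⊕0⊕1⊕1⊕0⊕1⊕1⊕0⊕1 = 0
p4 = XOR of data positions {5,6,7,12,13,14,15,20,21,22,23,28,29,30,31} = 1⊕0⊕0⊕0⊕1⊕0⊕0⊕1⊕0⊕1⊕0⊕1⊕0⊕0⊕1 = 0
p8 = XOR of data positions {9,10,11,12,13,14,15,24,25,26,27,28,29,30,31} = 1⊕0⊕1⊕0⊕1⊕0⊕0⊕0⊕1⊕1⊕1⊕1⊕0⊕0⊕1 = 0
p16 = XOR of data positions {17,18,19,20,21,22,23,24,25,26,27,28,29,30,31} = 0⊕0⊕1⊕1⊕0⊕1⊕0⊕0⊕1⊕1⊕1⊕1⊕0⊕0⊕1 = 0
Codeword b1..b31 = 0000100010101000001101001111001

0000100010101000001101001111001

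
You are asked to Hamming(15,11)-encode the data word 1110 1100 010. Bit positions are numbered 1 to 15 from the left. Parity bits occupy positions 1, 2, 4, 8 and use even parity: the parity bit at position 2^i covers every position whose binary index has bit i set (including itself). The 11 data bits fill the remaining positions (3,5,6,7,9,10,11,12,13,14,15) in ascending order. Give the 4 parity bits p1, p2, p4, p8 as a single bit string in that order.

Place data bits at non-power-of-two positions: b3=1, b5=1, b6=1, b7=0, b9=1, b10=1, b11=0, b12=0, b13=0, b14=1, b15=0.
p1 = XOR of data positions {3,5,7,9,11,13,15} = 1⊕1⊕0⊕1⊕0⊕0⊕0 = 1
p2 = XOR of data positions {3,6,7,10,11,14,15} = 1⊕1⊕0⊕1⊕0⊕1⊕0 = 0
p4 = XOR of data positions {5,6,7,12,13,14,15} = 1⊕1⊕0⊕0⊕0⊕1⊕0 = 1
p8 = XOR of data positions {9,10,11,12,13,14,15} = 1⊕1⊕0⊕0⊕0⊕1⊕0 = 1
Parity bits p1,p2,p4,p8 = 1011

1011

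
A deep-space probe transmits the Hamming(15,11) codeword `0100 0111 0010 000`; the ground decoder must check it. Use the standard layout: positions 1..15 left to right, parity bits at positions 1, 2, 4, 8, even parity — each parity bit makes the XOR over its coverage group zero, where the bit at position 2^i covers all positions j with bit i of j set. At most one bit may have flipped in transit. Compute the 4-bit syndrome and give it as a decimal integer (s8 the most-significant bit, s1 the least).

0

s1: b1⊕b3⊕b5⊕b7⊕b9⊕b11⊕b13⊕b15 = 0⊕0⊕0⊕1⊕0⊕1⊕0⊕0 = 0
s2: b2⊕b3⊕b6⊕b7⊕b10⊕b11⊕b14⊕b15 = 1⊕0⊕1⊕1⊕0⊕1⊕0⊕0 = 0
s4: b4⊕b5⊕b6⊕b7⊕b12⊕b13⊕b14⊕b15 = 0⊕0⊕1⊕1⊕0⊕0⊕0⊕0 = 0
s8: b8⊕b9⊕b10⊕b11⊕b12⊕b13⊕b14⊕b15 = 1⊕0⊕0⊕1⊕0⊕0⊕0⊕0 = 0
Syndrome (s8...s1) = 0000 → position 0 (no error).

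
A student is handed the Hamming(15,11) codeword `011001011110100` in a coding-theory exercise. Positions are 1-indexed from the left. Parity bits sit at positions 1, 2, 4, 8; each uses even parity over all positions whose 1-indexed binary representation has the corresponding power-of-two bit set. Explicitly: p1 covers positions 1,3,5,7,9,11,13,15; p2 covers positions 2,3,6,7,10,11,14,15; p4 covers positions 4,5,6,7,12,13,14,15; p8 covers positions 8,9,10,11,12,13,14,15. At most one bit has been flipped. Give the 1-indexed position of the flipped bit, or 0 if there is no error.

10

s1: b1⊕b3⊕b5⊕b7⊕b9⊕b11⊕b13⊕b15 = 0⊕1⊕0⊕0⊕1⊕1⊕1⊕0 = 0
s2: b2⊕b3⊕b6⊕b7⊕b10⊕b11⊕b14⊕b15 = 1⊕1⊕1⊕0⊕1⊕1⊕0⊕0 = 1
s4: b4⊕b5⊕b6⊕b7⊕b12⊕b13⊕b14⊕b15 = 0⊕0⊕1⊕0⊕0⊕1⊕0⊕0 = 0
s8: b8⊕b9⊕b10⊕b11⊕b12⊕b13⊕b14⊕b15 = 1⊕1⊕1⊕1⊕0⊕1⊕0⊕0 = 1
Syndrome (s8...s1) = 1010 → position 10.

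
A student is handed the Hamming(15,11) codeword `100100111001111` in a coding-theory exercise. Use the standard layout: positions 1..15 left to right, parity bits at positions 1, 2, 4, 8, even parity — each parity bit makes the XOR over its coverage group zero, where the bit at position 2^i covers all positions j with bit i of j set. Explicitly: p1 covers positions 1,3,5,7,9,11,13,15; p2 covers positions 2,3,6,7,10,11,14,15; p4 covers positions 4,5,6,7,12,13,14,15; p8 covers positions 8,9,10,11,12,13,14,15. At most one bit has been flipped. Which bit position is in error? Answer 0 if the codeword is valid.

s1: b1⊕b3⊕b5⊕b7⊕b9⊕b11⊕b13⊕b15 = 1⊕0⊕0⊕1⊕1⊕0⊕1⊕1 = 1
s2: b2⊕b3⊕b6⊕b7⊕b10⊕b11⊕b14⊕b15 = 0⊕0⊕0⊕1⊕0⊕0⊕1⊕1 = 1
s4: b4⊕b5⊕b6⊕b7⊕b12⊕b13⊕b14⊕b15 = 1⊕0⊕0⊕1⊕1⊕1⊕1⊕1 = 0
s8: b8⊕b9⊕b10⊕b11⊕b12⊕b13⊕b14⊕b15 = 1⊕1⊕0⊕0⊕1⊕1⊕1⊕1 = 0
Syndrome (s8...s1) = 0011 → position 3.

3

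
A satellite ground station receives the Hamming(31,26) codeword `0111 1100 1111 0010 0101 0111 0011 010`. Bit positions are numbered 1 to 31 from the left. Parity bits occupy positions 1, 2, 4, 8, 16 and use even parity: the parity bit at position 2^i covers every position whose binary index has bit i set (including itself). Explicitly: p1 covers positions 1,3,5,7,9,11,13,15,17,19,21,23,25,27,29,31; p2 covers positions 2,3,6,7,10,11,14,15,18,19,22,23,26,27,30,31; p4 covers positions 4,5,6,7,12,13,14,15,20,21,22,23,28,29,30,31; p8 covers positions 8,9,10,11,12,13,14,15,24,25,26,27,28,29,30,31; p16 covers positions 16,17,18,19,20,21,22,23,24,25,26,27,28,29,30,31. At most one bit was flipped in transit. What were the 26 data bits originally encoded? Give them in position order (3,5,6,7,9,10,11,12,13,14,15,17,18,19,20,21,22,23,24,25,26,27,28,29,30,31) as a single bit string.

11101101001010101110011010

s1: b1⊕b3⊕b5⊕b7⊕b9⊕b11⊕b13⊕b15⊕b17⊕b19⊕b21⊕b23⊕b25⊕b27⊕b29⊕b31 = 0⊕1⊕1⊕0⊕1⊕1⊕0⊕1⊕0⊕0⊕0⊕1⊕0⊕1⊕0⊕0 = 1
s2: b2⊕b3⊕b6⊕b7⊕b10⊕b11⊕b14⊕b15⊕b18⊕b19⊕b22⊕b23⊕b26⊕b27⊕b30⊕b31 = 1⊕1⊕1⊕0⊕1⊕1⊕0⊕1⊕1⊕0⊕1⊕1⊕0⊕1⊕1⊕0 = 1
s4: b4⊕b5⊕b6⊕b7⊕b12⊕b13⊕b14⊕b15⊕b20⊕b21⊕b22⊕b23⊕b28⊕b29⊕b30⊕b31 = 1⊕1⊕1⊕0⊕1⊕0⊕0⊕1⊕1⊕0⊕1⊕1⊕1⊕0⊕1⊕0 = 0
s8: b8⊕b9⊕b10⊕b11⊕b12⊕b13⊕b14⊕b15⊕b24⊕b25⊕b26⊕b27⊕b28⊕b29⊕b30⊕b31 = 0⊕1⊕1⊕1⊕1⊕0⊕0⊕1⊕1⊕0⊕0⊕1⊕1⊕0⊕1⊕0 = 1
s16: b16⊕b17⊕b18⊕b19⊕b20⊕b21⊕b22⊕b23⊕b24⊕b25⊕b26⊕b27⊕b28⊕b29⊕b30⊕b31 = 0⊕0⊕1⊕0⊕1⊕0⊕1⊕1⊕1⊕0⊕0⊕1⊕1⊕0⊕1⊕0 = 0
Syndrome (s16...s1) = 01011 → position 11.
Flip bit 11: corrected codeword = 0111110011010010010101110011010
Data bits at positions 3,5,6,7,9,10,11,12,13,14,15,17,18,19,20,21,22,23,24,25,26,27,28,29,30,31: 11101101001010101110011010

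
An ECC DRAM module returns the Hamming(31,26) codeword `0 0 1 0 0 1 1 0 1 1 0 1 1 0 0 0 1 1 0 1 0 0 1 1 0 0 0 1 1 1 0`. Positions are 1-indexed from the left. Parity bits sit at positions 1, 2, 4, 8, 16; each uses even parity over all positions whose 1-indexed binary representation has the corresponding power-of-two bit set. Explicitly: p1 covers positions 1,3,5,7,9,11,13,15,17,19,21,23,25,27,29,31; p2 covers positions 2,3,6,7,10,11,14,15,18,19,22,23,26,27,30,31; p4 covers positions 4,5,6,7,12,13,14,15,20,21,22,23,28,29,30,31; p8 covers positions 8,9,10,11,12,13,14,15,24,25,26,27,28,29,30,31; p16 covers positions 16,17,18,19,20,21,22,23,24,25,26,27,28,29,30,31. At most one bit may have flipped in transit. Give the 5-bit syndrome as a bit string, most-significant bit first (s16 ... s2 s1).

00111

s1: b1⊕b3⊕b5⊕b7⊕b9⊕b11⊕b13⊕b15⊕b17⊕b19⊕b21⊕b23⊕b25⊕b27⊕b29⊕b31 = 0⊕1⊕0⊕1⊕1⊕0⊕1⊕0⊕1⊕0⊕0⊕1⊕0⊕0⊕1⊕0 = 1
s2: b2⊕b3⊕b6⊕b7⊕b10⊕b11⊕b14⊕b15⊕b18⊕b19⊕b22⊕b23⊕b26⊕b27⊕b30⊕b31 = 0⊕1⊕1⊕1⊕1⊕0⊕0⊕0⊕1⊕0⊕0⊕1⊕0⊕0⊕1⊕0 = 1
s4: b4⊕b5⊕b6⊕b7⊕b12⊕b13⊕b14⊕b15⊕b20⊕b21⊕b22⊕b23⊕b28⊕b29⊕b30⊕b31 = 0⊕0⊕1⊕1⊕1⊕1⊕0⊕0⊕1⊕0⊕0⊕1⊕1⊕1⊕1⊕0 = 1
s8: b8⊕b9⊕b10⊕b11⊕b12⊕b13⊕b14⊕b15⊕b24⊕b25⊕b26⊕b27⊕b28⊕b29⊕b30⊕b31 = 0⊕1⊕1⊕0⊕1⊕1⊕0⊕0⊕1⊕0⊕0⊕0⊕1⊕1⊕1⊕0 = 0
s16: b16⊕b17⊕b18⊕b19⊕b20⊕b21⊕b22⊕b23⊕b24⊕b25⊕b26⊕b27⊕b28⊕b29⊕b30⊕b31 = 0⊕1⊕1⊕0⊕1⊕0⊕0⊕1⊕1⊕0⊕0⊕0⊕1⊕1⊕1⊕0 = 0
Syndrome (s16...s1) = 00111 → position 7.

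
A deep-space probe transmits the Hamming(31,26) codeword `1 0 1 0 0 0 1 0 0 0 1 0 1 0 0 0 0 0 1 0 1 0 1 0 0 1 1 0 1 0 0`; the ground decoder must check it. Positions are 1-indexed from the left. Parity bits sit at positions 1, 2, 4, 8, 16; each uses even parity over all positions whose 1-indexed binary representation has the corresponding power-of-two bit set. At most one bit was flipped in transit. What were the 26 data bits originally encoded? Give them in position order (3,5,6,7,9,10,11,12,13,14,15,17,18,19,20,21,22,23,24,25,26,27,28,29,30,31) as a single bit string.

10010010110001010100110100

s1: b1⊕b3⊕b5⊕b7⊕b9⊕b11⊕b13⊕b15⊕b17⊕b19⊕b21⊕b23⊕b25⊕b27⊕b29⊕b31 = 1⊕1⊕0⊕1⊕0⊕1⊕1⊕0⊕0⊕1⊕1⊕1⊕0⊕1⊕1⊕0 = 0
s2: b2⊕b3⊕b6⊕b7⊕b10⊕b11⊕b14⊕b15⊕b18⊕b19⊕b22⊕b23⊕b26⊕b27⊕b30⊕b31 = 0⊕1⊕0⊕1⊕0⊕1⊕0⊕0⊕0⊕1⊕0⊕1⊕1⊕1⊕0⊕0 = 1
s4: b4⊕b5⊕b6⊕b7⊕b12⊕b13⊕b14⊕b15⊕b20⊕b21⊕b22⊕b23⊕b28⊕b29⊕b30⊕b31 = 0⊕0⊕0⊕1⊕0⊕1⊕0⊕0⊕0⊕1⊕0⊕1⊕0⊕1⊕0⊕0 = 1
s8: b8⊕b9⊕b10⊕b11⊕b12⊕b13⊕b14⊕b15⊕b24⊕b25⊕b26⊕b27⊕b28⊕b29⊕b30⊕b31 = 0⊕0⊕0⊕1⊕0⊕1⊕0⊕0⊕0⊕0⊕1⊕1⊕0⊕1⊕0⊕0 = 1
s16: b16⊕b17⊕b18⊕b19⊕b20⊕b21⊕b22⊕b23⊕b24⊕b25⊕b26⊕b27⊕b28⊕b29⊕b30⊕b31 = 0⊕0⊕0⊕1⊕0⊕1⊕0⊕1⊕0⊕0⊕1⊕1⊕0⊕1⊕0⊕0 = 0
Syndrome (s16...s1) = 01110 → position 14.
Flip bit 14: corrected codeword = 1010001000101100001010100110100
Data bits at positions 3,5,6,7,9,10,11,12,13,14,15,17,18,19,20,21,22,23,24,25,26,27,28,29,30,31: 10010010110001010100110100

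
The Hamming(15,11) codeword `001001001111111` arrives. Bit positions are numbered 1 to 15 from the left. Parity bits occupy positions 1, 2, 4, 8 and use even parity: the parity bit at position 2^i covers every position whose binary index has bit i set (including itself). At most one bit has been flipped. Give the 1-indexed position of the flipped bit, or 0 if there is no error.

13

s1: b1⊕b3⊕b5⊕b7⊕b9⊕b11⊕b13⊕b15 = 0⊕1⊕0⊕0⊕1⊕1⊕1⊕1 = 1
s2: b2⊕b3⊕b6⊕b7⊕b10⊕b11⊕b14⊕b15 = 0⊕1⊕1⊕0⊕1⊕1⊕1⊕1 = 0
s4: b4⊕b5⊕b6⊕b7⊕b12⊕b13⊕b14⊕b15 = 0⊕0⊕1⊕0⊕1⊕1⊕1⊕1 = 1
s8: b8⊕b9⊕b10⊕b11⊕b12⊕b13⊕b14⊕b15 = 0⊕1⊕1⊕1⊕1⊕1⊕1⊕1 = 1
Syndrome (s8...s1) = 1101 → position 13.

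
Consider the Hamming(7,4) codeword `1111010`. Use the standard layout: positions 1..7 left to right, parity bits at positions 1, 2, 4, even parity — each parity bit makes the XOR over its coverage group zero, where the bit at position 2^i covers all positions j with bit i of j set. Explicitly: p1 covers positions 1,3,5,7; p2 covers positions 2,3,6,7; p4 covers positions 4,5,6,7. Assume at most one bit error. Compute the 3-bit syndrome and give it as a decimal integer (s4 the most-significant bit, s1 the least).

2

s1: b1⊕b3⊕b5⊕b7 = 1⊕1⊕0⊕0 = 0
s2: b2⊕b3⊕b6⊕b7 = 1⊕1⊕1⊕0 = 1
s4: b4⊕b5⊕b6⊕b7 = 1⊕0⊕1⊕0 = 0
Syndrome (s4...s1) = 010 → position 2.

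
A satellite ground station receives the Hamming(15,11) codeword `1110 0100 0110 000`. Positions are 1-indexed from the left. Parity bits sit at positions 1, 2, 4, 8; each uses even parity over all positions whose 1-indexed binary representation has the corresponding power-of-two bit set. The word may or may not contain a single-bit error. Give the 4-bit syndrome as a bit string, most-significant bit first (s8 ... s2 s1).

0111

s1: b1⊕b3⊕b5⊕b7⊕b9⊕b11⊕b13⊕b15 = 1⊕1⊕0⊕0⊕0⊕1⊕0⊕0 = 1
s2: b2⊕b3⊕b6⊕b7⊕b10⊕b11⊕b14⊕b15 = 1⊕1⊕1⊕0⊕1⊕1⊕0⊕0 = 1
s4: b4⊕b5⊕b6⊕b7⊕b12⊕b13⊕b14⊕b15 = 0⊕0⊕1⊕0⊕0⊕0⊕0⊕0 = 1
s8: b8⊕b9⊕b10⊕b11⊕b12⊕b13⊕b14⊕b15 = 0⊕0⊕1⊕1⊕0⊕0⊕0⊕0 = 0
Syndrome (s8...s1) = 0111 → position 7.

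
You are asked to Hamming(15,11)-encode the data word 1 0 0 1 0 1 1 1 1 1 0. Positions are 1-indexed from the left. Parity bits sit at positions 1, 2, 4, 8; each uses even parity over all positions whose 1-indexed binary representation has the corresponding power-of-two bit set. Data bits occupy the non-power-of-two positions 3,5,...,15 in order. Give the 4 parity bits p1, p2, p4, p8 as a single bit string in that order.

Place data bits at non-power-of-two positions: b3=1, b5=0, b6=0, b7=1, b9=0, b10=1, b11=1, b12=1, b13=1, b14=1, b15=0.
p1 = XOR of data positions {3,5,7,9,11,13,15} = 1⊕0⊕1⊕0⊕1⊕1⊕0 = 0
p2 = XOR of data positions {3,6,7,10,11,14,15} = 1⊕0⊕1⊕1⊕1⊕1⊕0 = 1
p4 = XOR of data positions {5,6,7,12,13,14,15} = 0⊕0⊕1⊕1⊕1⊕1⊕0 = 0
p8 = XOR of data positions {9,10,11,12,13,14,15} = 0⊕1⊕1⊕1⊕1⊕1⊕0 = 1
Parity bits p1,p2,p4,p8 = 0101

0101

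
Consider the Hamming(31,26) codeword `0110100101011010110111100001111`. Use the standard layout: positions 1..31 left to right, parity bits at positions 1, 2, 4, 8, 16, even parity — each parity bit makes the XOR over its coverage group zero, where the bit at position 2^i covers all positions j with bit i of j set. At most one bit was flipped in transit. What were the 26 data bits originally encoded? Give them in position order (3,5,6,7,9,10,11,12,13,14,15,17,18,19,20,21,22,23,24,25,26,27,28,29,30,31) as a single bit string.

s1: b1⊕b3⊕b5⊕b7⊕b9⊕b11⊕b13⊕b15⊕b17⊕b19⊕b21⊕b23⊕b25⊕b27⊕b29⊕b31 = 0⊕1⊕1⊕0⊕0⊕0⊕1⊕1⊕1⊕0⊕1⊕1⊕0⊕0⊕1⊕1 = 1
s2: b2⊕b3⊕b6⊕b7⊕b10⊕b11⊕b14⊕b15⊕b18⊕b19⊕b22⊕b23⊕b26⊕b27⊕b30⊕b31 = 1⊕1⊕0⊕0⊕1⊕0⊕0⊕1⊕1⊕0⊕1⊕1⊕0⊕0⊕1⊕1 = 1
s4: b4⊕b5⊕b6⊕b7⊕b12⊕b13⊕b14⊕b15⊕b20⊕b21⊕b22⊕b23⊕b28⊕b29⊕b30⊕b31 = 0⊕1⊕0⊕0⊕1⊕1⊕0⊕1⊕1⊕1⊕1⊕1⊕1⊕1⊕1⊕1 = 0
s8: b8⊕b9⊕b10⊕b11⊕b12⊕b13⊕b14⊕b15⊕b24⊕b25⊕b26⊕b27⊕b28⊕b29⊕b30⊕b31 = 1⊕0⊕1⊕0⊕1⊕1⊕0⊕1⊕0⊕0⊕0⊕0⊕1⊕1⊕1⊕1 = 1
s16: b16⊕b17⊕b18⊕b19⊕b20⊕b21⊕b22⊕b23⊕b24⊕b25⊕b26⊕b27⊕b28⊕b29⊕b30⊕b31 = 0⊕1⊕1⊕0⊕1⊕1⊕1⊕1⊕0⊕0⊕0⊕0⊕1⊕1⊕1⊕1 = 0
Syndrome (s16...s1) = 01011 → position 11.
Flip bit 11: corrected codeword = 0110100101111010110111100001111
Data bits at positions 3,5,6,7,9,10,11,12,13,14,15,17,18,19,20,21,22,23,24,25,26,27,28,29,30,31: 11000111101110111100001111

11000111101110111100001111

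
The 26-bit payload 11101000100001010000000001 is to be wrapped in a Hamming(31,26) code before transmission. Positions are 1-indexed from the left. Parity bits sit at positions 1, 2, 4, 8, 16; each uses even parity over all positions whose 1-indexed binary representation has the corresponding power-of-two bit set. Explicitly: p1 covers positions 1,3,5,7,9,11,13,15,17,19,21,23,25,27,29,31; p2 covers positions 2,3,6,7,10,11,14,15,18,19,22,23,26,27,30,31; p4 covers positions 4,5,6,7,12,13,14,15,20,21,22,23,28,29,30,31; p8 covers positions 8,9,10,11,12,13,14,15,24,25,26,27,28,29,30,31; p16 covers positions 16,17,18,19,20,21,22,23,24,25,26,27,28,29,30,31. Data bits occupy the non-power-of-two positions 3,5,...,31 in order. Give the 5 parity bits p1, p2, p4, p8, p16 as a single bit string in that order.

Place data bits at non-power-of-two positions: b3=1, b5=1, b6=1, b7=0, b9=1, b10=0, b11=0, b12=0, b13=1, b14=0, b15=0, b17=0, b18=0, b19=1, b20=0, b21=1, b22=0, b23=0, b24=0, b25=0, b26=0, b27=0, b28=0, b29=0, b30=0, b31=1.
p1 = XOR of data positions {3,5,7,9,11,13,15,17,19,21,23,25,27,29,31} = 1⊕1⊕0⊕1⊕0⊕1⊕0⊕0⊕1⊕1⊕0⊕0⊕0⊕0⊕1 = 1
p2 = XOR of data positions {3,6,7,10,11,14,15,18,19,22,23,26,27,30,31} = 1⊕1⊕0⊕0⊕0⊕0⊕0⊕0⊕1⊕0⊕0⊕0⊕0⊕0⊕1 = 0
p4 = XOR of data positions {5,6,7,12,13,14,15,20,21,22,23,28,29,30,31} = 1⊕1⊕0⊕0⊕1⊕0⊕0⊕0⊕1⊕0⊕0⊕0⊕0⊕0⊕1 = 1
p8 = XOR of data positions {9,10,11,12,13,14,15,24,25,26,27,28,29,30,31} = 1⊕0⊕0⊕0⊕1⊕0⊕0⊕0⊕0⊕0⊕0⊕0⊕0⊕0⊕1 = 1
p16 = XOR of data positions {17,18,19,20,21,22,23,24,25,26,27,28,29,30,31} = 0⊕0⊕1⊕0⊕1⊕0⊕0⊕0⊕0⊕0⊕0⊕0⊕0⊕0⊕1 = 1
Parity bits p1,p2,p4,p8,p16 = 10111

10111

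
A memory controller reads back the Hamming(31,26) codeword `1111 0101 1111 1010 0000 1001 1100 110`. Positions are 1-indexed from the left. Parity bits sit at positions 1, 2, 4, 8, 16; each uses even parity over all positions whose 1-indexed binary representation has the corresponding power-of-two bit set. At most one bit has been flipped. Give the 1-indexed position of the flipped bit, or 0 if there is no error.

1

s1: b1⊕b3⊕b5⊕b7⊕b9⊕b11⊕b13⊕b15⊕b17⊕b19⊕b21⊕b23⊕b25⊕b27⊕b29⊕b31 = 1⊕1⊕0⊕0⊕1⊕1⊕1⊕1⊕0⊕0⊕1⊕0⊕1⊕0⊕1⊕0 = 1
s2: b2⊕b3⊕b6⊕b7⊕b10⊕b11⊕b14⊕b15⊕b18⊕b19⊕b22⊕b23⊕b26⊕b27⊕b30⊕b31 = 1⊕1⊕1⊕0⊕1⊕1⊕0⊕1⊕0⊕0⊕0⊕0⊕1⊕0⊕1⊕0 = 0
s4: b4⊕b5⊕b6⊕b7⊕b12⊕b13⊕b14⊕b15⊕b20⊕b21⊕b22⊕b23⊕b28⊕b29⊕b30⊕b31 = 1⊕0⊕1⊕0⊕1⊕1⊕0⊕1⊕0⊕1⊕0⊕0⊕0⊕1⊕1⊕0 = 0
s8: b8⊕b9⊕b10⊕b11⊕b12⊕b13⊕b14⊕b15⊕b24⊕b25⊕b26⊕b27⊕b28⊕b29⊕b30⊕b31 = 1⊕1⊕1⊕1⊕1⊕1⊕0⊕1⊕1⊕1⊕1⊕0⊕0⊕1⊕1⊕0 = 0
s16: b16⊕b17⊕b18⊕b19⊕b20⊕b21⊕b22⊕b23⊕b24⊕b25⊕b26⊕b27⊕b28⊕b29⊕b30⊕b31 = 0⊕0⊕0⊕0⊕0⊕1⊕0⊕0⊕1⊕1⊕1⊕0⊕0⊕1⊕1⊕0 = 0
Syndrome (s16...s1) = 00001 → position 1.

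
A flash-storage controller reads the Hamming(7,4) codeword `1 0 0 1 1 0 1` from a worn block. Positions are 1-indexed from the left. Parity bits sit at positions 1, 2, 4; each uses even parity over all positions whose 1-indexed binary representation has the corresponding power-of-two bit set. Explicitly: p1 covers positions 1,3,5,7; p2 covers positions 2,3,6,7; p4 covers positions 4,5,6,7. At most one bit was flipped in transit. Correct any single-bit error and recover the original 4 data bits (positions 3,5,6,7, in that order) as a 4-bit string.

0100

s1: b1⊕b3⊕b5⊕b7 = 1⊕0⊕1⊕1 = 1
s2: b2⊕b3⊕b6⊕b7 = 0⊕0⊕0⊕1 = 1
s4: b4⊕b5⊕b6⊕b7 = 1⊕1⊕0⊕1 = 1
Syndrome (s4...s1) = 111 → position 7.
Flip bit 7: corrected codeword = 1001100
Data bits at positions 3,5,6,7: 0100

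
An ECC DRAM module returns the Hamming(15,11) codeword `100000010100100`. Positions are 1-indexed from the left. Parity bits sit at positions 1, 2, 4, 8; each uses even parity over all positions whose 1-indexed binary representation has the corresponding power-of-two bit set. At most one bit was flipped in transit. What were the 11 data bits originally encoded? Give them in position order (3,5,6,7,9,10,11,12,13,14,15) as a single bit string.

s1: b1⊕b3⊕b5⊕b7⊕b9⊕b11⊕b13⊕b15 = 1⊕0⊕0⊕0⊕0⊕0⊕1⊕0 = 0
s2: b2⊕b3⊕b6⊕b7⊕b10⊕b11⊕b14⊕b15 = 0⊕0⊕0⊕0⊕1⊕0⊕0⊕0 = 1
s4: b4⊕b5⊕b6⊕b7⊕b12⊕b13⊕b14⊕b15 = 0⊕0⊕0⊕0⊕0⊕1⊕0⊕0 = 1
s8: b8⊕b9⊕b10⊕b11⊕b12⊕b13⊕b14⊕b15 = 1⊕0⊕1⊕0⊕0⊕1⊕0⊕0 = 1
Syndrome (s8...s1) = 1110 → position 14.
Flip bit 14: corrected codeword = 100000010100110
Data bits at positions 3,5,6,7,9,10,11,12,13,14,15: 00000100110

00000100110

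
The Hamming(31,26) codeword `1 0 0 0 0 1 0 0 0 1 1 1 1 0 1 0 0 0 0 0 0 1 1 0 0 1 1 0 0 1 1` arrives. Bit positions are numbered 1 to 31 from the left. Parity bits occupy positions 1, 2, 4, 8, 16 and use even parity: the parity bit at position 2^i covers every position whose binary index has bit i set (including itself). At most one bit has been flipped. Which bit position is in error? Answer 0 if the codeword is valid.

9

s1: b1⊕b3⊕b5⊕b7⊕b9⊕b11⊕b13⊕b15⊕b17⊕b19⊕b21⊕b23⊕b25⊕b27⊕b29⊕b31 = 1⊕0⊕0⊕0⊕0⊕1⊕1⊕1⊕0⊕0⊕0⊕1⊕0⊕1⊕0⊕1 = 1
s2: b2⊕b3⊕b6⊕b7⊕b10⊕b11⊕b14⊕b15⊕b18⊕b19⊕b22⊕b23⊕b26⊕b27⊕b30⊕b31 = 0⊕0⊕1⊕0⊕1⊕1⊕0⊕1⊕0⊕0⊕1⊕1⊕1⊕1⊕1⊕1 = 0
s4: b4⊕b5⊕b6⊕b7⊕b12⊕b13⊕b14⊕b15⊕b20⊕b21⊕b22⊕b23⊕b28⊕b29⊕b30⊕b31 = 0⊕0⊕1⊕0⊕1⊕1⊕0⊕1⊕0⊕0⊕1⊕1⊕0⊕0⊕1⊕1 = 0
s8: b8⊕b9⊕b10⊕b11⊕b12⊕b13⊕b14⊕b15⊕b24⊕b25⊕b26⊕b27⊕b28⊕b29⊕b30⊕b31 = 0⊕0⊕1⊕1⊕1⊕1⊕0⊕1⊕0⊕0⊕1⊕1⊕0⊕0⊕1⊕1 = 1
s16: b16⊕b17⊕b18⊕b19⊕b20⊕b21⊕b22⊕b23⊕b24⊕b25⊕b26⊕b27⊕b28⊕b29⊕b30⊕b31 = 0⊕0⊕0⊕0⊕0⊕0⊕1⊕1⊕0⊕0⊕1⊕1⊕0⊕0⊕1⊕1 = 0
Syndrome (s16...s1) = 01001 → position 9.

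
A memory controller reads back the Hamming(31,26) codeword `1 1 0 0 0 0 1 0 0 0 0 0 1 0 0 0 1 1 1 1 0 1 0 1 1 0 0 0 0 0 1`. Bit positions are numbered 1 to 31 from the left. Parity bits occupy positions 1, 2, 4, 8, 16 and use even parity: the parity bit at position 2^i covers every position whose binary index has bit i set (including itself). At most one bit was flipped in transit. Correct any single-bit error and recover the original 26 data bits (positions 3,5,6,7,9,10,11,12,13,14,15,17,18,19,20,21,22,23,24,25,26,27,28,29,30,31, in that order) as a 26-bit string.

01010000100111101011000001

s1: b1⊕b3⊕b5⊕b7⊕b9⊕b11⊕b13⊕b15⊕b17⊕b19⊕b21⊕b23⊕b25⊕b27⊕b29⊕b31 = 1⊕0⊕0⊕1⊕0⊕0⊕1⊕0⊕1⊕1⊕0⊕0⊕1⊕0⊕0⊕1 = 1
s2: b2⊕b3⊕b6⊕b7⊕b10⊕b11⊕b14⊕b15⊕b18⊕b19⊕b22⊕b23⊕b26⊕b27⊕b30⊕b31 = 1⊕0⊕0⊕1⊕0⊕0⊕0⊕0⊕1⊕1⊕1⊕0⊕0⊕0⊕0⊕1 = 0
s4: b4⊕b5⊕b6⊕b7⊕b12⊕b13⊕b14⊕b15⊕b20⊕b21⊕b22⊕b23⊕b28⊕b29⊕b30⊕b31 = 0⊕0⊕0⊕1⊕0⊕1⊕0⊕0⊕1⊕0⊕1⊕0⊕0⊕0⊕0⊕1 = 1
s8: b8⊕b9⊕b10⊕b11⊕b12⊕b13⊕b14⊕b15⊕b24⊕b25⊕b26⊕b27⊕b28⊕b29⊕b30⊕b31 = 0⊕0⊕0⊕0⊕0⊕1⊕0⊕0⊕1⊕1⊕0⊕0⊕0⊕0⊕0⊕1 = 0
s16: b16⊕b17⊕b18⊕b19⊕b20⊕b21⊕b22⊕b23⊕b24⊕b25⊕b26⊕b27⊕b28⊕b29⊕b30⊕b31 = 0⊕1⊕1⊕1⊕1⊕0⊕1⊕0⊕1⊕1⊕0⊕0⊕0⊕0⊕0⊕1 = 0
Syndrome (s16...s1) = 00101 → position 5.
Flip bit 5: corrected codeword = 1100101000001000111101011000001
Data bits at positions 3,5,6,7,9,10,11,12,13,14,15,17,18,19,20,21,22,23,24,25,26,27,28,29,30,31: 01010000100111101011000001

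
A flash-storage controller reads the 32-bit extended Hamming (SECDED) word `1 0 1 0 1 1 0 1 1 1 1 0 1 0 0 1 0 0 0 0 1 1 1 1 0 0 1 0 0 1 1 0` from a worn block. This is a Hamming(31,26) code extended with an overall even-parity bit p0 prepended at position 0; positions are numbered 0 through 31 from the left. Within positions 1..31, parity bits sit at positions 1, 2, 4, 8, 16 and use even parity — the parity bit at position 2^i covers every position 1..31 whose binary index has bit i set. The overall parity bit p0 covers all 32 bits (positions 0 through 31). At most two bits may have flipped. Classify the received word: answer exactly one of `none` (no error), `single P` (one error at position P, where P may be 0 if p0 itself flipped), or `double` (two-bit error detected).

s1: b1⊕b3⊕b5⊕b7⊕b9⊕b11⊕b13⊕b15⊕b17⊕b19⊕b21⊕b23⊕b25⊕b27⊕b29⊕b31 = 0⊕0⊕1⊕1⊕1⊕0⊕0⊕1⊕0⊕0⊕1⊕1⊕0⊕0⊕1⊕0 = 1
s2: b2⊕b3⊕b6⊕b7⊕b10⊕b11⊕b14⊕b15⊕b18⊕b19⊕b22⊕b23⊕b26⊕b27⊕b30⊕b31 = 1⊕0⊕0⊕1⊕1⊕0⊕0⊕1⊕0⊕0⊕1⊕1⊕1⊕0⊕1⊕0 = 0
s4: b4⊕b5⊕b6⊕b7⊕b12⊕b13⊕b14⊕b15⊕b20⊕b21⊕b22⊕b23⊕b28⊕b29⊕b30⊕b31 = 1⊕1⊕0⊕1⊕1⊕0⊕0⊕1⊕1⊕1⊕1⊕1⊕0⊕1⊕1⊕0 = 1
s8: b8⊕b9⊕b10⊕b11⊕b12⊕b13⊕b14⊕b15⊕b24⊕b25⊕b26⊕b27⊕b28⊕b29⊕b30⊕b31 = 1⊕1⊕1⊕0⊕1⊕0⊕0⊕1⊕0⊕0⊕1⊕0⊕0⊕1⊕1⊕0 = 0
s16: b16⊕b17⊕b18⊕b19⊕b20⊕b21⊕b22⊕b23⊕b24⊕b25⊕b26⊕b27⊕b28⊕b29⊕b30⊕b31 = 0⊕0⊕0⊕0⊕1⊕1⊕1⊕1⊕0⊕0⊕1⊕0⊕0⊕1⊕1⊕0 = 1
Syndrome (s16...s1) = 10101 → position 21.
Overall parity (XOR of all 32 bits, including p0): 1⊕0⊕1⊕0⊕1⊕1⊕0⊕1⊕1⊕1⊕1⊕0⊕1⊕0⊕0⊕1⊕0⊕0⊕0⊕0⊕1⊕1⊕1⊕1⊕0⊕0⊕1⊕0⊕0⊕1⊕1⊕0 = 1
Overall=1, syndrome position=21 → single-bit error at position 21.

single 21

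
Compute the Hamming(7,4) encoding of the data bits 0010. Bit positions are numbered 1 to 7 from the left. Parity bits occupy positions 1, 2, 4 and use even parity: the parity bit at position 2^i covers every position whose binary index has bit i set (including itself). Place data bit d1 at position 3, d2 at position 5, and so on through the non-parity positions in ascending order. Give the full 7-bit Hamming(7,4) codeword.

Place data bits at non-power-of-two positions: b3=0, b5=0, b6=1, b7=0.
p1 = XOR of data positions {3,5,7} = 0⊕0⊕0 = 0
p2 = XOR of data positions {3,6,7} = 0⊕1⊕0 = 1
p4 = XOR of data positions {5,6,7} = 0⊕1⊕0 = 1
Codeword b1..b7 = 0101010

0101010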